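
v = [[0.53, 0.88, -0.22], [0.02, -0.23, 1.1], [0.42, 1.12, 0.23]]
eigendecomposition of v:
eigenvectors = [[-0.41, -0.92, 0.49], [-0.54, 0.35, -0.72], [-0.73, 0.16, 0.49]]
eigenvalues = [1.29, 0.24, -0.99]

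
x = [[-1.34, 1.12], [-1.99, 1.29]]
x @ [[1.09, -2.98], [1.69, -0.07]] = [[0.43, 3.91], [0.01, 5.84]]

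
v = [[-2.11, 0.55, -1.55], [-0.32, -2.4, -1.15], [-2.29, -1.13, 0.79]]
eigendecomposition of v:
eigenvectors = [[0.37+0.00j, (-0.08+0.19j), (-0.08-0.19j)], [0.21+0.00j, -0.91+0.00j, -0.91-0.00j], [-0.90+0.00j, (-0.34+0.1j), (-0.34-0.1j)]]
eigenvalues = [(1.99+0j), (-2.85+0.19j), (-2.85-0.19j)]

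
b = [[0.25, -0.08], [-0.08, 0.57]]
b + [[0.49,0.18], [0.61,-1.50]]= [[0.74, 0.1], [0.53, -0.93]]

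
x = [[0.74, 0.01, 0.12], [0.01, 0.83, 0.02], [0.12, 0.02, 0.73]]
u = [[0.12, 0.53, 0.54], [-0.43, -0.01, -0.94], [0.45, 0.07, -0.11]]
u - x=[[-0.62, 0.52, 0.42],[-0.44, -0.84, -0.96],[0.33, 0.05, -0.84]]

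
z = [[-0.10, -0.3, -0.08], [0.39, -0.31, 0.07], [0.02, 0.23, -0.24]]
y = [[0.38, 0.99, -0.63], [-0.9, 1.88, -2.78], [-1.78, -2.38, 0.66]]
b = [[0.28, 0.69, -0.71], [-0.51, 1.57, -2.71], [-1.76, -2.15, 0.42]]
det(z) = -0.04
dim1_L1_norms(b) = [1.68, 4.79, 4.33]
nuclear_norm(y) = 6.55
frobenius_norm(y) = 4.78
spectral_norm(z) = 0.56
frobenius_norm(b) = 4.36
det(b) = -0.75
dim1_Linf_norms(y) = [0.99, 2.78, 2.38]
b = y + z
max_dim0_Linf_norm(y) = 2.78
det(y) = -0.01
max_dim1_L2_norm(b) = 3.17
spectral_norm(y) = 4.12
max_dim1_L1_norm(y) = 5.56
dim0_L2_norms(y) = [2.03, 3.19, 2.93]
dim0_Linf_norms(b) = [1.76, 2.15, 2.71]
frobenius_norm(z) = 0.69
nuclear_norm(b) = 6.09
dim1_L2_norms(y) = [1.23, 3.47, 3.04]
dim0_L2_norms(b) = [1.85, 2.75, 2.83]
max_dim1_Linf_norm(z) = 0.39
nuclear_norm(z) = 1.11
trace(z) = -0.65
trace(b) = 2.27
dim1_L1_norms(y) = [2.0, 5.56, 4.82]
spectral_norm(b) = 3.72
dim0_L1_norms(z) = [0.51, 0.84, 0.39]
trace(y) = 2.92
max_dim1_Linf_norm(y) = 2.78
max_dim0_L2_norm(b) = 2.83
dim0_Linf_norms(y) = [1.78, 2.38, 2.78]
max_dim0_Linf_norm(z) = 0.39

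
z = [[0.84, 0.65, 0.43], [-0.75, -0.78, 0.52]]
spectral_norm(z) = 1.51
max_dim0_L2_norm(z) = 1.13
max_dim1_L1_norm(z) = 2.05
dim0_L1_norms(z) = [1.59, 1.43, 0.95]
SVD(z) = [[-0.68, 0.73], [0.73, 0.68]] @ diag([1.5141994332159727, 0.6793379692380133]) @ [[-0.74, -0.67, 0.06],[0.15, -0.08, 0.98]]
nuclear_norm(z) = 2.19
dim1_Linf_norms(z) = [0.84, 0.78]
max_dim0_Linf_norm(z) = 0.84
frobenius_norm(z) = 1.66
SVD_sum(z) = [[0.76, 0.69, -0.06],  [-0.82, -0.74, 0.06]] + [[0.08, -0.04, 0.49],[0.07, -0.04, 0.46]]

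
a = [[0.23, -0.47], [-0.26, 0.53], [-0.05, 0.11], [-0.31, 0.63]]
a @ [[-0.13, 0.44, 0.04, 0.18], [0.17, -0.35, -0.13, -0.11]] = [[-0.11, 0.27, 0.07, 0.09], [0.12, -0.30, -0.08, -0.11], [0.03, -0.06, -0.02, -0.02], [0.15, -0.36, -0.09, -0.13]]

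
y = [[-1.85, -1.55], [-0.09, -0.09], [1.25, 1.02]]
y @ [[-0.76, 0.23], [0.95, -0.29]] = [[-0.07, 0.02],  [-0.02, 0.01],  [0.02, -0.01]]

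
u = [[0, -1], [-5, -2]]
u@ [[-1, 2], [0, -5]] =[[0, 5], [5, 0]]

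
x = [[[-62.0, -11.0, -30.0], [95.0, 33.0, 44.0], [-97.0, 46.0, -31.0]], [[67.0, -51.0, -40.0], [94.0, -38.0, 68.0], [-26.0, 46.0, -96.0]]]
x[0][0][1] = -11.0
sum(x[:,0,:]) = -127.0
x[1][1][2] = 68.0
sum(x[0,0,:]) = -103.0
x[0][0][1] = -11.0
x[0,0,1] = -11.0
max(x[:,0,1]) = -11.0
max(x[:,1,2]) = 68.0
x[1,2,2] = -96.0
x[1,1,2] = 68.0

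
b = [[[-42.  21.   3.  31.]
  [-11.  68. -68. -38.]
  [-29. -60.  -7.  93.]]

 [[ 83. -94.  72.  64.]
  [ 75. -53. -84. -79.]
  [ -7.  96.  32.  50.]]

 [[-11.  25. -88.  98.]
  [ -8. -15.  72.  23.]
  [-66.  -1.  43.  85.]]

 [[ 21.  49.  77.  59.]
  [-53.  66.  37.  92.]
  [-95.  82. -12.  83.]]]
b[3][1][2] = 37.0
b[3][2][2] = -12.0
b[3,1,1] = 66.0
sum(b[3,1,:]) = 142.0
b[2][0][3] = 98.0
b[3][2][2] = -12.0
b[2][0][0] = -11.0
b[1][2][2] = 32.0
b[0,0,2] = 3.0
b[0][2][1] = -60.0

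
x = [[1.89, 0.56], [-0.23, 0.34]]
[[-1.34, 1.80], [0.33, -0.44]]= x @ [[-0.83, 1.11],[0.41, -0.54]]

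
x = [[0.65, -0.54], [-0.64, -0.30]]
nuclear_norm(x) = 1.51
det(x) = -0.54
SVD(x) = [[-0.83, 0.55], [0.55, 0.83]] @ diag([0.9394491149703498, 0.5754436205063241]) @ [[-0.95, 0.30], [-0.3, -0.95]]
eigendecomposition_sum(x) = [[0.76, -0.33],[-0.39, 0.17]] + [[-0.11, -0.21], [-0.25, -0.47]]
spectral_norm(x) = 0.94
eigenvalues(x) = [0.93, -0.58]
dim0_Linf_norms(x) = [0.65, 0.54]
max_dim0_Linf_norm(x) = 0.65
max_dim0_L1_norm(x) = 1.29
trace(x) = 0.35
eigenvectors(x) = [[0.89,0.40], [-0.46,0.92]]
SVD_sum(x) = [[0.75, -0.24], [-0.49, 0.16]] + [[-0.1, -0.3], [-0.15, -0.46]]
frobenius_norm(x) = 1.10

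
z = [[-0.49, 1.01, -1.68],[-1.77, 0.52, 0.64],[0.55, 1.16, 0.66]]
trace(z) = 0.69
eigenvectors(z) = [[(0.7+0j), 0.70-0.00j, (-0.21+0j)], [(0.17+0.56j), (0.17-0.56j), (0.7+0j)], [(0.11-0.4j), 0.11+0.40j, (0.69+0j)]]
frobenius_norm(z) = 3.16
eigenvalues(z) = [(-0.49+1.77j), (-0.49-1.77j), (1.67+0j)]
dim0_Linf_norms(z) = [1.77, 1.16, 1.68]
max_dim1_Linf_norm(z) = 1.77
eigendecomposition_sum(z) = [[(-0.29+0.82j), 0.60+0.28j, (-0.7-0.04j)], [(-0.73-0.03j), -0.07+0.55j, -0.15-0.57j], [(0.43+0.29j), 0.25-0.30j, (-0.13+0.4j)]] + [[-0.29-0.82j, (0.6-0.28j), (-0.7+0.04j)], [-0.73+0.03j, -0.07-0.55j, (-0.15+0.57j)], [0.43-0.29j, (0.25+0.3j), -0.13-0.40j]] + [[(0.09+0j), -0.20+0.00j, -0.28-0.00j], [-0.31-0.00j, (0.67-0j), (0.93+0j)], [-0.30-0.00j, (0.66-0j), (0.92+0j)]]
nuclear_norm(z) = 5.41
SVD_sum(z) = [[-1.18, 0.88, -0.93], [-0.75, 0.57, -0.6], [0.09, -0.07, 0.07]] + [[0.62,-0.01,-0.79], [-0.99,0.01,1.26], [-0.12,0.00,0.15]] + [[0.06,0.13,0.05], [-0.03,-0.06,-0.02], [0.58,1.23,0.44]]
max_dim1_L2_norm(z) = 2.02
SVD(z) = [[-0.84, 0.53, 0.11], [-0.54, -0.84, -0.05], [0.07, -0.1, 0.99]] @ diag([2.074118862244243, 1.9023213614993284, 1.4347140421930724]) @ [[0.68, -0.51, 0.54], [0.62, -0.01, -0.79], [0.40, 0.86, 0.31]]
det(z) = 5.66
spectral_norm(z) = 2.07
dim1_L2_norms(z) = [2.02, 1.95, 1.44]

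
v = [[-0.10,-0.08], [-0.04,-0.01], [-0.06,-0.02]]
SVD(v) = [[-0.87, 0.49], [-0.27, -0.56], [-0.42, -0.67]] @ diag([0.1466581361333631, 0.024318534205168184]) @ [[0.84,  0.55], [0.55,  -0.84]]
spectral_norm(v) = 0.15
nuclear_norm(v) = 0.17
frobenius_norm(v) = 0.15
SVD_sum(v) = [[-0.11, -0.07], [-0.03, -0.02], [-0.05, -0.03]] + [[0.01, -0.01],[-0.01, 0.01],[-0.01, 0.01]]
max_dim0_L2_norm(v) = 0.12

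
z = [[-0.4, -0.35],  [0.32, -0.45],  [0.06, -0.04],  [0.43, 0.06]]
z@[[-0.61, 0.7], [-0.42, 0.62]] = [[0.39, -0.5], [-0.01, -0.06], [-0.02, 0.02], [-0.29, 0.34]]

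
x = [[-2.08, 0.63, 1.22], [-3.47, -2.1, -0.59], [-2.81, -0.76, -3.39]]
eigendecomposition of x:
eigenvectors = [[0.25+0.40j,0.25-0.40j,-0.01+0.00j], [(-0.48+0.39j),-0.48-0.39j,(-0.89+0j)], [-0.63+0.00j,-0.63-0.00j,(0.46+0j)]]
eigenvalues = [(-2.86+2.23j), (-2.86-2.23j), (-1.84+0j)]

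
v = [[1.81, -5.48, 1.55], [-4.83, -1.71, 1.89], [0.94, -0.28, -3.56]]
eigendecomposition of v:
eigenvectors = [[0.84,-0.6,0.44], [-0.53,-0.79,0.59], [0.1,0.16,0.67]]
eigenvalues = [5.5, -5.77, -3.19]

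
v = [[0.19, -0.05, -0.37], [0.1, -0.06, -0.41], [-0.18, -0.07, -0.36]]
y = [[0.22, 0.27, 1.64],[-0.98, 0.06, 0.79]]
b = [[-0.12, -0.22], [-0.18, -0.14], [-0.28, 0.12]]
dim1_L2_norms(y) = [1.68, 1.26]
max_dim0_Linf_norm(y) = 1.64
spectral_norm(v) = 0.67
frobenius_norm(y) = 2.10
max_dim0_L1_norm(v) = 1.14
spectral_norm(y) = 1.86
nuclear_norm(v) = 0.94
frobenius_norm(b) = 0.46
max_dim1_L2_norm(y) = 1.68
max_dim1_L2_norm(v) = 0.43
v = b @ y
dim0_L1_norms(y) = [1.2, 0.33, 2.43]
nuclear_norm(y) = 2.83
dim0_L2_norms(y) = [1.0, 0.28, 1.82]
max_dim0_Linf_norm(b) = 0.28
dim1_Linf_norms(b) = [0.22, 0.18, 0.28]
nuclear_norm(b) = 0.64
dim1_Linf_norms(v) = [0.37, 0.41, 0.36]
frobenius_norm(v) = 0.72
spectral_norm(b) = 0.36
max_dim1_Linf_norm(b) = 0.28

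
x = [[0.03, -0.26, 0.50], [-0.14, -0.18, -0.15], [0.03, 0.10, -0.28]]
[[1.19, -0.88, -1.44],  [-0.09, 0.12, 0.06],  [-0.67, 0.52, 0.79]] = x@[[-0.73, 0.72, 0.69], [-0.65, 0.19, 1.09], [2.09, -1.70, -2.36]]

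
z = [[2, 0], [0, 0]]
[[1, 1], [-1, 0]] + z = [[3, 1], [-1, 0]]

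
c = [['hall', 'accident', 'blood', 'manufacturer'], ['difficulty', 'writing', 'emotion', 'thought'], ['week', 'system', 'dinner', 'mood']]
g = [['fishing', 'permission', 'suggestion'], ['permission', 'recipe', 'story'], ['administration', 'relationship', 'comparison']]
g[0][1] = 'permission'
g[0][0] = 'fishing'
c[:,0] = ['hall', 'difficulty', 'week']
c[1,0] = 'difficulty'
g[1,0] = 'permission'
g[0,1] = 'permission'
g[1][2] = 'story'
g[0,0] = 'fishing'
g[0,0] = 'fishing'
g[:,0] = ['fishing', 'permission', 'administration']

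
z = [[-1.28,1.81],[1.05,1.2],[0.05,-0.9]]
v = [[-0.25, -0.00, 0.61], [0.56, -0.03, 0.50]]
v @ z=[[0.35, -1.0], [-0.72, 0.53]]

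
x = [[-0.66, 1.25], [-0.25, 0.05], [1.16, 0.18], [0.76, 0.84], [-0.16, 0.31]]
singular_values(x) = [1.57, 1.54]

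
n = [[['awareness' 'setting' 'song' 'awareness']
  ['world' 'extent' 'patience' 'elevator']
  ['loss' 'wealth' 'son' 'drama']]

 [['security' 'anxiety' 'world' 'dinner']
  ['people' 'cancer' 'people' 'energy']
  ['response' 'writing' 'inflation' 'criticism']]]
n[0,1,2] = 'patience'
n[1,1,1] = 'cancer'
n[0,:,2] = ['song', 'patience', 'son']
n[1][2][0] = 'response'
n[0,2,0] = 'loss'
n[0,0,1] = 'setting'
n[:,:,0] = [['awareness', 'world', 'loss'], ['security', 'people', 'response']]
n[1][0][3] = 'dinner'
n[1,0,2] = 'world'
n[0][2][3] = 'drama'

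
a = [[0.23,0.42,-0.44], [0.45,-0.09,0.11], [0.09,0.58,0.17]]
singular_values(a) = [0.77, 0.47, 0.45]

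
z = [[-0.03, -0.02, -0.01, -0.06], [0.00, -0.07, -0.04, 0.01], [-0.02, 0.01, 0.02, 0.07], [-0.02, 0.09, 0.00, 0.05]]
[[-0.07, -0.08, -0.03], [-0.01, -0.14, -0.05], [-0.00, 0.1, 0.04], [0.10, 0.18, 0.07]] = z@[[1.0, -0.18, -0.02], [1.04, 1.53, 0.63], [-1.44, 0.99, 0.31], [0.53, 0.81, 0.33]]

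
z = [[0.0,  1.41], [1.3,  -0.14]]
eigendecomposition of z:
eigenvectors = [[0.74, -0.70],[0.67, 0.71]]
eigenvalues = [1.29, -1.43]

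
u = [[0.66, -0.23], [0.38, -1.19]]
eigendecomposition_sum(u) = [[0.63, -0.08], [0.13, -0.02]] + [[0.03, -0.15], [0.25, -1.17]]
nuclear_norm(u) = 1.86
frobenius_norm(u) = 1.43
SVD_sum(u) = [[0.23, -0.45], [0.56, -1.10]] + [[0.43, 0.22], [-0.18, -0.09]]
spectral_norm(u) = 1.33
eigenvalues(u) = [0.61, -1.14]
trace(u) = -0.53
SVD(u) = [[0.38, 0.93],  [0.93, -0.38]] @ diag([1.3320776366802678, 0.5239934826467906]) @ [[0.45, -0.89], [0.89, 0.45]]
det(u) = -0.70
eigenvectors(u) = [[0.98, 0.13], [0.21, 0.99]]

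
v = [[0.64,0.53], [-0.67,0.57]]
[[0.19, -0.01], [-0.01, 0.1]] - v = [[-0.45, -0.54], [0.66, -0.47]]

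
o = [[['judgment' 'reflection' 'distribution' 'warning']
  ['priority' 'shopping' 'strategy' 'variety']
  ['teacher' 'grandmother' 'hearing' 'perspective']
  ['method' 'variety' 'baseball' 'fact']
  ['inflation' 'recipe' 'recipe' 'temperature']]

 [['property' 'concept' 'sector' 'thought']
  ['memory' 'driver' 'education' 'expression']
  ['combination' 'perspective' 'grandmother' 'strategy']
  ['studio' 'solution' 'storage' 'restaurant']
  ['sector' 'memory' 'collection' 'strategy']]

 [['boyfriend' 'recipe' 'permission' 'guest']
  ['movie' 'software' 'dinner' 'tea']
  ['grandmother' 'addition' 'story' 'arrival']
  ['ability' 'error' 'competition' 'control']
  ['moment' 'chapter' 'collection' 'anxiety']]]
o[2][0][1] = 'recipe'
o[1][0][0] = 'property'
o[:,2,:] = [['teacher', 'grandmother', 'hearing', 'perspective'], ['combination', 'perspective', 'grandmother', 'strategy'], ['grandmother', 'addition', 'story', 'arrival']]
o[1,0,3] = 'thought'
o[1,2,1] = 'perspective'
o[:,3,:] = [['method', 'variety', 'baseball', 'fact'], ['studio', 'solution', 'storage', 'restaurant'], ['ability', 'error', 'competition', 'control']]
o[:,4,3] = ['temperature', 'strategy', 'anxiety']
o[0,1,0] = 'priority'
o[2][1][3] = 'tea'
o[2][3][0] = 'ability'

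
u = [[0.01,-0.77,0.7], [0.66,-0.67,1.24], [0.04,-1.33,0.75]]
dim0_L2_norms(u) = [0.66, 1.68, 1.61]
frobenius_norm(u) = 2.42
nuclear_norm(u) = 3.18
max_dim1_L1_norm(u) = 2.57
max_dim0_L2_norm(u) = 1.68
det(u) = -0.24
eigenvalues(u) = [(-0.15+0j), (0.12+1.28j), (0.12-1.28j)]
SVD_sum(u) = [[0.2, -0.72, 0.7],[0.28, -1.02, 0.99],[0.28, -1.02, 1.0]] + [[-0.10, -0.10, -0.07], [0.36, 0.35, 0.26], [-0.29, -0.29, -0.21]] + [[-0.09,0.04,0.07],[0.02,-0.01,-0.01],[0.05,-0.02,-0.04]]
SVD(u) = [[-0.45, 0.2, -0.87], [-0.63, -0.76, 0.14], [-0.63, 0.61, 0.47]] @ diag([2.2934241820062278, 0.7473207783382854, 0.14077349059012118]) @ [[-0.19, 0.70, -0.68],  [-0.64, -0.62, -0.46],  [0.75, -0.35, -0.57]]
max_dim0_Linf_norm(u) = 1.33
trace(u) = 0.09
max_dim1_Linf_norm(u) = 1.33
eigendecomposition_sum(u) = [[(-0.1-0j), (0.02-0j), (0.05-0j)], [(0.05+0j), (-0.01+0j), -0.02+0.00j], [(0.07+0j), -0.01+0.00j, (-0.04+0j)]] + [[(0.05+0.2j),-0.40+0.13j,0.33+0.19j], [0.31+0.18j,(-0.33+0.64j),0.63-0.16j], [-0.02+0.32j,-0.66-0.01j,(0.39+0.45j)]] + [[(0.05-0.2j),-0.40-0.13j,(0.33-0.19j)], [(0.31-0.18j),(-0.33-0.64j),0.63+0.16j], [-0.02-0.32j,-0.66+0.01j,0.39-0.45j]]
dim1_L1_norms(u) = [1.48, 2.57, 2.12]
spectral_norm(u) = 2.29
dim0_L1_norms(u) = [0.71, 2.77, 2.69]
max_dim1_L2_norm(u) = 1.56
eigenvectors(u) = [[0.76+0.00j, -0.28-0.28j, -0.28+0.28j], [-0.35+0.00j, (-0.68+0j), -0.68-0.00j], [(-0.55+0j), -0.28-0.55j, (-0.28+0.55j)]]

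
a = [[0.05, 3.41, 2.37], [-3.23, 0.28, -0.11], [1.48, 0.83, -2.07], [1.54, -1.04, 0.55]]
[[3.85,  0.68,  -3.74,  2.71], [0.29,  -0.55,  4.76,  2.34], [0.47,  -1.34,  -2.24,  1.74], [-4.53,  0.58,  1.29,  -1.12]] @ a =[[-3.37, 7.40, 18.28], [12.44, 2.35, -7.82], [3.72, -2.44, 6.86], [-1.92, -13.05, -14.09]]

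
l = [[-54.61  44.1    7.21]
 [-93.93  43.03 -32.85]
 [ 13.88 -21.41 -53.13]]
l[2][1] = -21.41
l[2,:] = [13.88, -21.41, -53.13]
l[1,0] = -93.93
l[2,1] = -21.41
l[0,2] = 7.21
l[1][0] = -93.93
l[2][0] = 13.88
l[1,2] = -32.85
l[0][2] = 7.21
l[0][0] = -54.61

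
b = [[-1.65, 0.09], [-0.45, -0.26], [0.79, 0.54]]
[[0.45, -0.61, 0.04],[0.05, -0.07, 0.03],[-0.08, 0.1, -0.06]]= b @ [[-0.26, 0.35, -0.03],[0.24, -0.32, -0.07]]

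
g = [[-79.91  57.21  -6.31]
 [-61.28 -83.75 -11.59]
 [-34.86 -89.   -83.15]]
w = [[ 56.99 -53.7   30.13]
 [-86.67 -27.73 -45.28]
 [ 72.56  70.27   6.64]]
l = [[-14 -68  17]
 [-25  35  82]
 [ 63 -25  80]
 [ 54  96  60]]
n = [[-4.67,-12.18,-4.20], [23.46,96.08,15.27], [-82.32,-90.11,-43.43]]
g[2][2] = -83.15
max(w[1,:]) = -27.73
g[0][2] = -6.31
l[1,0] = -25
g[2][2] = -83.15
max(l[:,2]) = 82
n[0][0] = -4.67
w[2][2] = 6.64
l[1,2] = 82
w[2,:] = [72.56, 70.27, 6.64]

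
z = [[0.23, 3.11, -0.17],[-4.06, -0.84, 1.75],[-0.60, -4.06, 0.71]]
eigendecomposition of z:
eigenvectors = [[(-0.05-0.46j), -0.05+0.46j, (0.38+0j)],[(0.66+0j), (0.66-0j), (0.05+0j)],[0.17+0.57j, (0.17-0.57j), 0.92+0.00j]]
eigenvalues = [(-0.07+4.36j), (-0.07-4.36j), (0.24+0j)]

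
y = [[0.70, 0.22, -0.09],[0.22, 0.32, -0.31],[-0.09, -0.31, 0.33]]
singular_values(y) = [0.89, 0.45, 0.0]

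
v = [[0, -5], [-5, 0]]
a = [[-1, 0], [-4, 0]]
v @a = [[20, 0], [5, 0]]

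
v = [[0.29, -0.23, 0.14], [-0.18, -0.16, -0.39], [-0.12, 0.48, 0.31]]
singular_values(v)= [0.69, 0.49, 0.0]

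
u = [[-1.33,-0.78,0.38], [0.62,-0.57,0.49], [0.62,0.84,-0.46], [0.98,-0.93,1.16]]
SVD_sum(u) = [[0.12, -0.30, 0.29], [0.24, -0.62, 0.59], [-0.2, 0.50, -0.48], [0.46, -1.17, 1.12]] + [[-1.44, -0.5, 0.06], [0.36, 0.12, -0.01], [0.83, 0.29, -0.03], [0.54, 0.19, -0.02]] + [[-0.01, 0.03, 0.03], [0.02, -0.08, -0.09], [-0.01, 0.05, 0.05], [-0.02, 0.05, 0.06]]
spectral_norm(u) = 2.08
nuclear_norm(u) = 4.14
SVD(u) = [[-0.21, 0.81, -0.26],  [-0.43, -0.2, 0.71],  [0.35, -0.47, -0.43],  [-0.81, -0.30, -0.49]] @ diag([2.083486874444915, 1.8907175797423963, 0.16694153967425499]) @ [[-0.27, 0.7, -0.67],[-0.94, -0.33, 0.04],[0.19, -0.64, -0.75]]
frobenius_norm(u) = 2.82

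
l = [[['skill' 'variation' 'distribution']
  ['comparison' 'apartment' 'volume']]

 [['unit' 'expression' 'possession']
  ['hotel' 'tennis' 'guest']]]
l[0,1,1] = 'apartment'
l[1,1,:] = ['hotel', 'tennis', 'guest']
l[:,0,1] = ['variation', 'expression']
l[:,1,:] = [['comparison', 'apartment', 'volume'], ['hotel', 'tennis', 'guest']]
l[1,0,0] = 'unit'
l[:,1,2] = ['volume', 'guest']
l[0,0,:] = ['skill', 'variation', 'distribution']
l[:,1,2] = ['volume', 'guest']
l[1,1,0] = 'hotel'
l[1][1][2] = 'guest'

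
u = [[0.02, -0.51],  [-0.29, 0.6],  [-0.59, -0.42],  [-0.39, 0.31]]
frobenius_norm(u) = 1.22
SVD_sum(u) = [[0.09, -0.5], [-0.11, 0.63], [0.05, -0.3], [-0.07, 0.37]] + [[-0.07, -0.01], [-0.18, -0.03], [-0.64, -0.12], [-0.32, -0.06]]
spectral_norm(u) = 0.95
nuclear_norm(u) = 1.71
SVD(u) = [[0.53,-0.09], [-0.68,-0.24], [0.32,-0.86], [-0.39,-0.43]] @ diag([0.9502198410776709, 0.7578801050445416]) @ [[0.18, -0.98], [0.98, 0.18]]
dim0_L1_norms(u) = [1.29, 1.84]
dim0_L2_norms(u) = [0.76, 0.94]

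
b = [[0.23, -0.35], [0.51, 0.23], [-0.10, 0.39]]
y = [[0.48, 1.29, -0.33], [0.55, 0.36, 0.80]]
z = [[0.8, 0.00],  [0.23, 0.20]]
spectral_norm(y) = 1.48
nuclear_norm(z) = 1.03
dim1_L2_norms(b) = [0.42, 0.56, 0.4]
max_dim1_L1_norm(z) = 0.8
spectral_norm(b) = 0.57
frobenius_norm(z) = 0.86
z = y @ b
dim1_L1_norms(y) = [2.1, 1.71]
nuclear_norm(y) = 2.42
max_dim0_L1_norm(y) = 1.65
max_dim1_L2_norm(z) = 0.8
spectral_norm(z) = 0.83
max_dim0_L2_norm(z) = 0.83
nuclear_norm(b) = 1.14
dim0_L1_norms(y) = [1.03, 1.65, 1.13]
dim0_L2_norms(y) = [0.73, 1.34, 0.87]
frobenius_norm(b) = 0.81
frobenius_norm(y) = 1.75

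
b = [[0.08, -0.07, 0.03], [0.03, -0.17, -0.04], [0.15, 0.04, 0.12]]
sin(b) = [[0.08, -0.07, 0.03], [0.03, -0.17, -0.04], [0.15, 0.04, 0.12]]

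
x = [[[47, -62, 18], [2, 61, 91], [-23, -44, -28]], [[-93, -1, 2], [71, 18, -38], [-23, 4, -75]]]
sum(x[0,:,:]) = 62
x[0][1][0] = 2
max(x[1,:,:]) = 71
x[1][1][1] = 18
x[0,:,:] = [[47, -62, 18], [2, 61, 91], [-23, -44, -28]]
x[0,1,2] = 91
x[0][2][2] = -28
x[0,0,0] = 47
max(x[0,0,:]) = 47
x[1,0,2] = 2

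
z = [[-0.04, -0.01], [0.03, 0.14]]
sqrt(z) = [[-0.00+0.20j, -0.02+0.01j], [(0.06-0.03j), 0.38-0.00j]]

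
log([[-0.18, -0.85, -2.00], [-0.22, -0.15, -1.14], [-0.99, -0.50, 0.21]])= [[0.13+1.31j, (0.68+1.22j), (0.2+1.94j)], [(0.76+0.7j), (-0.82+0.65j), 0.01+1.04j], [(-0.15+0.8j), 0.44+0.74j, 0.48+1.18j]]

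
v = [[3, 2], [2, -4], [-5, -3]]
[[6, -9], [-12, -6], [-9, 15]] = v @ [[0, -3], [3, 0]]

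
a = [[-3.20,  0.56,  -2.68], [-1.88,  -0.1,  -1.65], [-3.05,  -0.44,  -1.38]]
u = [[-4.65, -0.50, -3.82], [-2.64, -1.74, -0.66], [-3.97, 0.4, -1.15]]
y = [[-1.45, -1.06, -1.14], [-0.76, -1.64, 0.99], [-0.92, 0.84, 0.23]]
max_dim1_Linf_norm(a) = 3.2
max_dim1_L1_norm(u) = 8.97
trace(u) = -7.54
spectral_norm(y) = 2.47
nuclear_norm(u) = 10.92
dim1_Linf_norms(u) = [4.65, 2.64, 3.97]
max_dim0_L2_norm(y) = 2.13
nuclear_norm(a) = 7.17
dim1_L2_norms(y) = [2.13, 2.06, 1.27]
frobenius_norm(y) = 3.22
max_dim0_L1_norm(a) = 8.13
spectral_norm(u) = 7.67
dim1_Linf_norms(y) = [1.45, 1.64, 0.92]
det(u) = 20.10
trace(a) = -4.68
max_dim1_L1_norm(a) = 6.44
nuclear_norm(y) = 5.35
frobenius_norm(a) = 5.95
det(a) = 1.85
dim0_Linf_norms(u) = [4.65, 1.74, 3.82]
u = y + a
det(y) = 4.98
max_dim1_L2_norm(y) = 2.13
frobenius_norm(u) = 8.01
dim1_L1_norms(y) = [3.65, 3.39, 1.99]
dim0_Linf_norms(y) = [1.45, 1.64, 1.14]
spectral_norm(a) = 5.86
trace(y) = -2.86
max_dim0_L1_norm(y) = 3.54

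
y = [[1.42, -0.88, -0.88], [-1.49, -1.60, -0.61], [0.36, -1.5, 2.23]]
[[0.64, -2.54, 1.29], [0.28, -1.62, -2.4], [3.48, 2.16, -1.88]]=y@ [[0.43, -0.36, 1.04], [-0.91, 0.76, 0.73], [0.88, 1.54, -0.52]]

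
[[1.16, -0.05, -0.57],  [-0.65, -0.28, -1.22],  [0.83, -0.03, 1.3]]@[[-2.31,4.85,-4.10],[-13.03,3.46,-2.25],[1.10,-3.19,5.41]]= [[-2.66, 7.27, -7.73], [3.81, -0.23, -3.31], [-0.10, -0.23, 3.7]]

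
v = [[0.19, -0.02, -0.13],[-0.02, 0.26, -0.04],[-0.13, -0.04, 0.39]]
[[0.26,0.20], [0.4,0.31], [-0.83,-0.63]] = v @ [[0.18, 0.14], [1.27, 0.97], [-1.94, -1.48]]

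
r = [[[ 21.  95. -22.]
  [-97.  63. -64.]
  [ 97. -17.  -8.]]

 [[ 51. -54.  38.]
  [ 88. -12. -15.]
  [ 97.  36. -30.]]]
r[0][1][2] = -64.0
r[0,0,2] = -22.0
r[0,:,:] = [[21.0, 95.0, -22.0], [-97.0, 63.0, -64.0], [97.0, -17.0, -8.0]]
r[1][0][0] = 51.0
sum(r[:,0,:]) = 129.0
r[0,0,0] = 21.0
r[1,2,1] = 36.0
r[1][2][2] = -30.0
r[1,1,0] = 88.0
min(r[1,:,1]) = -54.0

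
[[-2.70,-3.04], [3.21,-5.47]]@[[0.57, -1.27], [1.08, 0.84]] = [[-4.82, 0.88], [-4.08, -8.67]]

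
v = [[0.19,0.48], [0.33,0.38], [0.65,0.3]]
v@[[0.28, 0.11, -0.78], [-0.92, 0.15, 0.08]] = [[-0.39, 0.09, -0.11],[-0.26, 0.09, -0.23],[-0.09, 0.12, -0.48]]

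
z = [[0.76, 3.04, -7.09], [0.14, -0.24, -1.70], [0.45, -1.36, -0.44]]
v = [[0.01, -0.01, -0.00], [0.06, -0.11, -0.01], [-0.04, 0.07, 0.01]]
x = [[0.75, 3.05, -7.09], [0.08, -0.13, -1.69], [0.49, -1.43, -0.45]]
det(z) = -3.23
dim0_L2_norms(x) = [0.9, 3.37, 7.3]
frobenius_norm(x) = 8.09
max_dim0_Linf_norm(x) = 7.09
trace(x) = 0.17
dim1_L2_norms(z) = [7.75, 1.72, 1.5]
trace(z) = 0.08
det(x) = -3.83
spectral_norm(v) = 0.15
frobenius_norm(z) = 8.08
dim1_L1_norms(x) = [10.89, 1.9, 2.37]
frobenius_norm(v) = 0.15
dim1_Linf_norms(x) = [7.09, 1.69, 1.43]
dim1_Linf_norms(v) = [0.01, 0.11, 0.07]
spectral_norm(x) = 7.90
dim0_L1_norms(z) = [1.35, 4.64, 9.23]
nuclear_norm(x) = 9.91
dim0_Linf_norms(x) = [0.75, 3.05, 7.09]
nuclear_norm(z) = 9.85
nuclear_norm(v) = 0.16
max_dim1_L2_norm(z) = 7.75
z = x + v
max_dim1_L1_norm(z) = 10.89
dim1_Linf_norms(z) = [7.09, 1.7, 1.36]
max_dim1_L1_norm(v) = 0.18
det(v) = -0.00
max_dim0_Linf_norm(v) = 0.11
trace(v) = -0.09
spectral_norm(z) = 7.89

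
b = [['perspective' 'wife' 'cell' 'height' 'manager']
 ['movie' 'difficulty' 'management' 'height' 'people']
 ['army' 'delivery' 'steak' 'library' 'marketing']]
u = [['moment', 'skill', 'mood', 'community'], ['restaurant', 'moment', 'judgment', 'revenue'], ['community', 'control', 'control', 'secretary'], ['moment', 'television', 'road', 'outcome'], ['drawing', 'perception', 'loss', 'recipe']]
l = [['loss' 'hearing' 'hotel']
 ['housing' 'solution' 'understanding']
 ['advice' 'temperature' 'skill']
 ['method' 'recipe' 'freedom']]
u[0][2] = 'mood'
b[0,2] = 'cell'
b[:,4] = ['manager', 'people', 'marketing']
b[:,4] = ['manager', 'people', 'marketing']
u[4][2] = 'loss'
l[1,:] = ['housing', 'solution', 'understanding']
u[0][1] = 'skill'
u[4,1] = 'perception'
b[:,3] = ['height', 'height', 'library']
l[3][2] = 'freedom'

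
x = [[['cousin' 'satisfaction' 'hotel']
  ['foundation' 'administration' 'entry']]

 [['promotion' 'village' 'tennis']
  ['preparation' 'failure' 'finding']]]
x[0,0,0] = 'cousin'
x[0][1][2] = 'entry'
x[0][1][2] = 'entry'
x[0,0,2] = 'hotel'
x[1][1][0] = 'preparation'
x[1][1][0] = 'preparation'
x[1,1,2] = 'finding'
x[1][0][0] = 'promotion'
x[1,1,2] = 'finding'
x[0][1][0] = 'foundation'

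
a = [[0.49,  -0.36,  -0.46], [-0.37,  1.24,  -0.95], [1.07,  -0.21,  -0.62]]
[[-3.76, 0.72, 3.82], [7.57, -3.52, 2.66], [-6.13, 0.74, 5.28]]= a@[[-5.32,0.77,1.42], [4.02,-1.99,-1.65], [-0.65,0.81,-5.51]]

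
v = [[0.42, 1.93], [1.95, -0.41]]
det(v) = -3.94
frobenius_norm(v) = 2.81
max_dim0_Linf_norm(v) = 1.95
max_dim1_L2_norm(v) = 1.99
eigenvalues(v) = [1.99, -1.98]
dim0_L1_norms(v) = [2.37, 2.34]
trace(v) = 0.01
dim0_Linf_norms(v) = [1.95, 1.93]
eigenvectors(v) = [[0.78, -0.63],[0.63, 0.78]]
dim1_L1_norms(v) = [2.35, 2.36]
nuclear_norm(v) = 3.97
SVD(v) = [[-0.33, -0.94], [-0.94, 0.33]] @ diag([1.9950717179624178, 1.9727110381874196]) @ [[-0.99, -0.13], [0.13, -0.99]]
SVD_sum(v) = [[0.65, 0.08],[1.87, 0.24]] + [[-0.23,  1.85], [0.08,  -0.65]]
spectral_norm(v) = 2.00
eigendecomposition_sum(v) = [[1.2, 0.97],[0.98, 0.79]] + [[-0.78, 0.96],[0.97, -1.2]]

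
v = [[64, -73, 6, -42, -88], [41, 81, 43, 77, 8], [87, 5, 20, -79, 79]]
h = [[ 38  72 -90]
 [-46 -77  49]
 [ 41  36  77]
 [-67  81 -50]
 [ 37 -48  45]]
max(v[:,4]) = 79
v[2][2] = 20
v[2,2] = 20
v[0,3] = -42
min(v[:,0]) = 41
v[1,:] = [41, 81, 43, 77, 8]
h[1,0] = -46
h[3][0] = -67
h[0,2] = -90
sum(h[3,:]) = -36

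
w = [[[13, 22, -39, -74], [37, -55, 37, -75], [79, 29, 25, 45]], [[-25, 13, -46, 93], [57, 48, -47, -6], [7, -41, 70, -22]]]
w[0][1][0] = 37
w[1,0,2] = -46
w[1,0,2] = -46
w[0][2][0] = 79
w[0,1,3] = -75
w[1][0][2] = -46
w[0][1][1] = -55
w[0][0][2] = -39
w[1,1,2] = -47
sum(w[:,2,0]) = 86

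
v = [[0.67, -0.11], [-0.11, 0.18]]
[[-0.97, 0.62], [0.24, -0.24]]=v@[[-1.37,0.78], [0.50,-0.85]]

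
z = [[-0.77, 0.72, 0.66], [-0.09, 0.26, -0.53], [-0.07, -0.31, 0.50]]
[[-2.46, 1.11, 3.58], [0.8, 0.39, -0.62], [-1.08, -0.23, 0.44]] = z @ [[1.97,-1.11,-0.16], [0.26,0.59,2.56], [-1.72,-0.25,2.45]]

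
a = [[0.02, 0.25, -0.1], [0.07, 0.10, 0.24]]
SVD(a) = [[-0.74, -0.68], [-0.68, 0.74]] @ diag([0.27405896977796307, 0.2651257835146208]) @ [[-0.23, -0.92, -0.32], [0.14, -0.36, 0.92]]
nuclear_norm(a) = 0.54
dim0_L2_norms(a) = [0.07, 0.27, 0.26]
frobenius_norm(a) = 0.38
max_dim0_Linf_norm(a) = 0.25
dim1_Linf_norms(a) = [0.25, 0.24]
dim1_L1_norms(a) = [0.37, 0.41]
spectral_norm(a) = 0.27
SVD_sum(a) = [[0.05, 0.19, 0.07], [0.04, 0.17, 0.06]] + [[-0.03, 0.06, -0.17], [0.03, -0.07, 0.18]]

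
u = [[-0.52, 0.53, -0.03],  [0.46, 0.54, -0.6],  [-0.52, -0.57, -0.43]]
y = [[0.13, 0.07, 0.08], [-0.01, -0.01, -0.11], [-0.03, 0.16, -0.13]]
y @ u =[[-0.08, 0.06, -0.08], [0.06, 0.05, 0.05], [0.16, 0.14, -0.04]]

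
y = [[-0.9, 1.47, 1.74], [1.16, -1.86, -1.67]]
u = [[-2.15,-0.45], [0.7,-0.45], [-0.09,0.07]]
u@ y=[[1.41, -2.32, -2.99], [-1.15, 1.87, 1.97], [0.16, -0.26, -0.27]]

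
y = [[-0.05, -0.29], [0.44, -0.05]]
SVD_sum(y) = [[-0.03, 0.00], [0.44, -0.03]] + [[-0.02, -0.29], [-0.0, -0.02]]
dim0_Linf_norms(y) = [0.44, 0.29]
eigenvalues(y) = [(-0.05+0.36j), (-0.05-0.36j)]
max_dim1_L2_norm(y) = 0.44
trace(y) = -0.10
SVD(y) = [[-0.07, 1.00], [1.0, 0.07]] @ diag([0.44340874039577294, 0.29340874039577286]) @ [[1.0,-0.07], [-0.07,-1.00]]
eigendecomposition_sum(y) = [[(-0.02+0.18j), -0.14-0.02j], [(0.22+0.03j), -0.02+0.18j]] + [[(-0.02-0.18j), (-0.14+0.02j)], [(0.22-0.03j), (-0.02-0.18j)]]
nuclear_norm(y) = 0.74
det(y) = 0.13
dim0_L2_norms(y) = [0.44, 0.29]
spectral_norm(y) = 0.44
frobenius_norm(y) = 0.53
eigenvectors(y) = [[0.63j, 0.00-0.63j], [(0.78+0j), (0.78-0j)]]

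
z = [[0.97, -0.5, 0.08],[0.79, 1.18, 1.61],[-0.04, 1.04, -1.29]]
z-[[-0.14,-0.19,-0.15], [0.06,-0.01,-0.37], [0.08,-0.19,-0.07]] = [[1.11,-0.31,0.23], [0.73,1.19,1.98], [-0.12,1.23,-1.22]]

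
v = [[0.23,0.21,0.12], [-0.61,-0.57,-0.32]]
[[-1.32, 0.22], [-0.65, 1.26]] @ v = [[-0.44, -0.40, -0.23],[-0.92, -0.85, -0.48]]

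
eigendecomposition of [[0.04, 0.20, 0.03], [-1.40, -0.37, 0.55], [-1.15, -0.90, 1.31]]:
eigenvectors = [[(-0-0.31j), -0.00+0.31j, (0.1+0j)], [(0.77+0j), 0.77-0.00j, 0.30+0.00j], [(0.56-0.05j), (0.56+0.05j), (0.95+0j)]]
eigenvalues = [(0.04+0.54j), (0.04-0.54j), (0.9+0j)]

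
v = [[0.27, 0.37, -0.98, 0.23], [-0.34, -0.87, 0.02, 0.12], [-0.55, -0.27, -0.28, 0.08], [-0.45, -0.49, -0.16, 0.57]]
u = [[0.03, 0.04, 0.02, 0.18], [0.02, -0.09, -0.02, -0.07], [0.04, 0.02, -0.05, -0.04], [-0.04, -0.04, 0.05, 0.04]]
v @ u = [[-0.03, -0.05, 0.06, 0.07], [-0.03, 0.06, 0.02, 0.0], [-0.04, -0.01, 0.01, -0.07], [-0.05, 0.0, 0.04, -0.02]]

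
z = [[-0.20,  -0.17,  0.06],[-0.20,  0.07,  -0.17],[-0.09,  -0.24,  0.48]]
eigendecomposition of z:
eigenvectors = [[-0.79, -0.4, 0.16], [-0.55, 0.82, -0.38], [-0.26, 0.41, 0.91]]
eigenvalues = [-0.3, 0.08, 0.56]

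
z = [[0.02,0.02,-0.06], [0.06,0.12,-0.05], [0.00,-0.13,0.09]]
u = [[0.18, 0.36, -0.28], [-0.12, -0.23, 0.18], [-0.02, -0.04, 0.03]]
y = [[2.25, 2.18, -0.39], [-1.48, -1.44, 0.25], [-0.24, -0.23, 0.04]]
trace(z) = 0.23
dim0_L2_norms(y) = [2.7, 2.62, 0.46]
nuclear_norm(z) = 0.31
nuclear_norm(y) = 3.80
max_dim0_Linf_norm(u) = 0.36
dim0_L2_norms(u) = [0.22, 0.43, 0.33]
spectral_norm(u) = 0.59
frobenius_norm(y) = 3.80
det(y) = 0.00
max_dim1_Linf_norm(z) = 0.13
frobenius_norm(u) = 0.59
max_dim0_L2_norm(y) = 2.7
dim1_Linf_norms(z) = [0.06, 0.12, 0.13]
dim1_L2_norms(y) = [3.16, 2.08, 0.33]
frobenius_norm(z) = 0.22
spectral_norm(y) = 3.80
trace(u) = -0.02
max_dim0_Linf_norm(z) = 0.13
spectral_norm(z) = 0.21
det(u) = -0.00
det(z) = 0.00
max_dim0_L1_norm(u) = 0.63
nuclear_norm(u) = 0.59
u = y @ z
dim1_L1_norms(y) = [4.82, 3.17, 0.51]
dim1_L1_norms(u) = [0.82, 0.53, 0.09]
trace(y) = 0.85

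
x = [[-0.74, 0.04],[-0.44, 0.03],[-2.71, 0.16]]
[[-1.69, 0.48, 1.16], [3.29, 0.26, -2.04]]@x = [[-2.10,0.13],[2.98,-0.19]]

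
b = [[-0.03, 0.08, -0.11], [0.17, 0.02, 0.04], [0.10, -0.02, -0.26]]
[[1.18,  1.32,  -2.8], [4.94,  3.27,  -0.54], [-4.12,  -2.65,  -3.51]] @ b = [[-0.09, 0.18, 0.65],[0.35, 0.47, -0.27],[-0.68, -0.31, 1.26]]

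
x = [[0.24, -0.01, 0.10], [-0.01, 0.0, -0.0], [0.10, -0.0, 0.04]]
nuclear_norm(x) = 0.29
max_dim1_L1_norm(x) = 0.35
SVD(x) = [[-0.92,-0.31,-0.23], [0.03,-0.65,0.76], [-0.38,0.69,0.61]] @ diag([0.28172438649051595, 0.004727636438350932, 0.003003249947834982]) @ [[-0.92,  0.03,  -0.38], [0.31,  0.65,  -0.69], [-0.23,  0.76,  0.61]]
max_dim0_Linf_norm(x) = 0.24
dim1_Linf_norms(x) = [0.24, 0.01, 0.1]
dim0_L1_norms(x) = [0.35, 0.01, 0.14]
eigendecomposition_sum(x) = [[0.24, -0.01, 0.1], [-0.01, 0.0, -0.0], [0.10, -0.0, 0.04]] + [[-0.0,-0.0,0.0], [-0.0,-0.0,0.0], [0.0,0.00,-0.00]] + [[0.00, -0.00, -0.00], [-0.00, 0.0, 0.00], [-0.0, 0.0, 0.0]]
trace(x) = 0.28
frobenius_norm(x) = 0.28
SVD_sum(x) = [[0.24, -0.01, 0.10], [-0.01, 0.00, -0.00], [0.1, -0.00, 0.04]] + [[-0.00, -0.00, 0.0], [-0.00, -0.00, 0.0], [0.0, 0.00, -0.0]] + [[0.0, -0.00, -0.00], [-0.00, 0.0, 0.0], [-0.0, 0.00, 0.00]]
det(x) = -0.00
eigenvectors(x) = [[-0.92, 0.31, -0.23],  [0.03, 0.65, 0.76],  [-0.38, -0.69, 0.61]]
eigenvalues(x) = [0.28, -0.0, 0.0]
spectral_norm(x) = 0.28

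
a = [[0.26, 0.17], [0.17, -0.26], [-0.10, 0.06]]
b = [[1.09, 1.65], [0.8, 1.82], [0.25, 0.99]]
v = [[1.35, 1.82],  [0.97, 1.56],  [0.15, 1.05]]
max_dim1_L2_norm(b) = 1.99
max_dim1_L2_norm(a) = 0.31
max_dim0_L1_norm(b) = 4.46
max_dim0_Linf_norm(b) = 1.82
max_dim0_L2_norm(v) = 2.62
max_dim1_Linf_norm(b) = 1.82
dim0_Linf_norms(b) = [1.09, 1.82]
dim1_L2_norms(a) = [0.31, 0.31, 0.12]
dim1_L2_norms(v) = [2.27, 1.84, 1.06]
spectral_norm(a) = 0.33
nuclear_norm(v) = 3.53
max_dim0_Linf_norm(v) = 1.82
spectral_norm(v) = 3.07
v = b + a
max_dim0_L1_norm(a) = 0.53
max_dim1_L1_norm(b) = 2.74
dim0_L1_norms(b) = [2.14, 4.46]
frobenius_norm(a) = 0.45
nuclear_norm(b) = 3.30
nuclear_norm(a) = 0.64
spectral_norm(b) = 2.97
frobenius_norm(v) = 3.10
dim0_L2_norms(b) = [1.37, 2.65]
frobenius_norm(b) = 2.98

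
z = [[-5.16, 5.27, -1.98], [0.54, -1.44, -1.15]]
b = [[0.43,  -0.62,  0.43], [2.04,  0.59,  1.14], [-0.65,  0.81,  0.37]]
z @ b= [[9.82, 4.70, 3.06], [-1.96, -2.12, -1.83]]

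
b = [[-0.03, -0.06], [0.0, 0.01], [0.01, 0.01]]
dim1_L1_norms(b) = [0.09, 0.01, 0.02]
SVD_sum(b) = [[-0.03, -0.06], [0.00, 0.01], [0.01, 0.01]] + [[0.0, -0.0], [-0.00, 0.00], [0.0, -0.0]]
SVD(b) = [[-0.97, 0.04], [0.13, -0.71], [0.19, 0.7]] @ diag([0.06899336739311387, 0.0063178521475902435]) @ [[0.45, 0.89],[0.89, -0.45]]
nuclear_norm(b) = 0.08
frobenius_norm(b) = 0.07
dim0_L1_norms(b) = [0.04, 0.08]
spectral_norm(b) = 0.07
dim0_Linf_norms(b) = [0.03, 0.06]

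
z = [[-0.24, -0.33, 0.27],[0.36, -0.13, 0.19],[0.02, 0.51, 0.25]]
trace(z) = -0.12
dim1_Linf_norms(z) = [0.33, 0.36, 0.51]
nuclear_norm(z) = 1.46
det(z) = 0.11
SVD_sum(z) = [[-0.07, -0.34, -0.02],[-0.01, -0.04, -0.0],[0.11, 0.51, 0.04]] + [[-0.02,0.0,-0.01], [0.37,-0.09,0.19], [0.02,-0.0,0.01]] + [[-0.15,0.01,0.3], [-0.00,0.0,0.00], [-0.10,0.01,0.21]]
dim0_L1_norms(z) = [0.62, 0.97, 0.71]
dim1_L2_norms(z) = [0.49, 0.43, 0.57]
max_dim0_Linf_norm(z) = 0.51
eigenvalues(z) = [(-0.3+0.38j), (-0.3-0.38j), (0.47+0j)]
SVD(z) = [[-0.56, 0.04, 0.83],[-0.07, -1.0, 0.00],[0.83, -0.05, 0.56]] @ diag([0.6290381299096747, 0.42624333085081995, 0.40942356310419864]) @ [[0.2, 0.98, 0.07], [-0.87, 0.21, -0.45], [-0.45, 0.03, 0.89]]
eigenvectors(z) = [[0.72+0.00j,(0.72-0j),0.17+0.00j], [(-0.06-0.55j),-0.06+0.55j,0.39+0.00j], [(-0.22+0.36j),(-0.22-0.36j),(0.91+0j)]]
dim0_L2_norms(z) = [0.43, 0.62, 0.41]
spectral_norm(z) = 0.63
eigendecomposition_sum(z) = [[-0.13+0.19j, -0.19-0.17j, 0.10+0.04j], [0.15+0.08j, (-0.11+0.15j), 0.02-0.08j], [-0.05-0.12j, (0.14-0.04j), (-0.05+0.04j)]] + [[-0.13-0.19j, (-0.19+0.17j), 0.10-0.04j], [0.15-0.08j, (-0.11-0.15j), (0.02+0.08j)], [(-0.05+0.12j), (0.14+0.04j), (-0.05-0.04j)]] + [[(0.02+0j), 0.04+0.00j, 0.06-0.00j], [0.05+0.00j, (0.1+0j), 0.15-0.00j], [(0.13+0j), 0.23+0.00j, 0.35-0.00j]]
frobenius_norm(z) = 0.86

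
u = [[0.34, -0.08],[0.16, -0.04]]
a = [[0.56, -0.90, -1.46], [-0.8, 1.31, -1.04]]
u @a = [[0.25, -0.41, -0.41],  [0.12, -0.20, -0.19]]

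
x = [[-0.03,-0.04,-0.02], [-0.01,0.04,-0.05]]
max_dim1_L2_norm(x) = 0.06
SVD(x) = [[-0.21, 0.98], [0.98, 0.21]] @ diag([0.06531378915025386, 0.05323634986394336]) @ [[-0.05, 0.73, -0.68], [-0.59, -0.57, -0.57]]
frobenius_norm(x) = 0.08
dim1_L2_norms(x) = [0.05, 0.06]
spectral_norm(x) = 0.07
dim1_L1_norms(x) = [0.09, 0.1]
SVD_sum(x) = [[0.0,-0.01,0.01], [-0.0,0.05,-0.04]] + [[-0.03, -0.03, -0.03], [-0.01, -0.01, -0.01]]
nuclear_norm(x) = 0.12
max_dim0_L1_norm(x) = 0.08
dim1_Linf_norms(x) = [0.04, 0.05]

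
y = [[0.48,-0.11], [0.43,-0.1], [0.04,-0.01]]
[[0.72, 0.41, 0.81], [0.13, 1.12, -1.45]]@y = [[0.55,-0.13],[0.49,-0.11]]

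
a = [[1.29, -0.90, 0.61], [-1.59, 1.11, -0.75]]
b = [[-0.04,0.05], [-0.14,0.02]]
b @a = [[-0.13,0.09,-0.06], [-0.21,0.15,-0.10]]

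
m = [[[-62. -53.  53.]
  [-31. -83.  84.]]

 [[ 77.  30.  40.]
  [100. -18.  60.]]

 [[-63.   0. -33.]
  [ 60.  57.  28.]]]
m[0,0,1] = -53.0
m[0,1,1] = -83.0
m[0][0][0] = -62.0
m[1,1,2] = 60.0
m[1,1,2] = 60.0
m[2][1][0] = 60.0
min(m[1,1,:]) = -18.0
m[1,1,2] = 60.0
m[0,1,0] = -31.0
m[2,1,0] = 60.0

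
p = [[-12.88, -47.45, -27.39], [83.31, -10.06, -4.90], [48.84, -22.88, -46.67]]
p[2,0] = 48.84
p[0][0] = -12.88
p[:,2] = [-27.39, -4.9, -46.67]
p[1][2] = -4.9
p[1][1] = -10.06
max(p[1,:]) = 83.31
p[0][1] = -47.45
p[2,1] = -22.88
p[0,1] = -47.45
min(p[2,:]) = -46.67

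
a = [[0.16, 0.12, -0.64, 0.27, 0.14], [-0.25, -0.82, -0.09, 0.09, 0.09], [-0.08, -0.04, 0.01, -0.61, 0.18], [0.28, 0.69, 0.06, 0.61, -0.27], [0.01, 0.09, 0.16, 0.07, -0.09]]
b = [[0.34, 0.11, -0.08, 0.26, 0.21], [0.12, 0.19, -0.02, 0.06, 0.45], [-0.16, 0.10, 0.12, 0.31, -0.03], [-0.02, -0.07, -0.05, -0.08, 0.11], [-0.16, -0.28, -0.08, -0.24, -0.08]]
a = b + [[-0.18, 0.01, -0.56, 0.01, -0.07], [-0.37, -1.01, -0.07, 0.03, -0.36], [0.08, -0.14, -0.11, -0.92, 0.21], [0.30, 0.76, 0.11, 0.69, -0.38], [0.17, 0.37, 0.24, 0.31, -0.01]]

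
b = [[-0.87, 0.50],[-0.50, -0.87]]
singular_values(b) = [1.0, 1.0]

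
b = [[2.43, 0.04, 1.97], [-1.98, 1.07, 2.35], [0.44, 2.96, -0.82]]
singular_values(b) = [3.29, 3.16, 3.04]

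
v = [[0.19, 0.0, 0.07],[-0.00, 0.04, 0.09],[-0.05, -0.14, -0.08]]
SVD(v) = [[-0.77, 0.64, 0.04], [-0.27, -0.38, 0.88], [0.58, 0.67, 0.47]] @ diag([0.23366568383247585, 0.1463900788656495, 0.056305355063353844]) @ [[-0.75,  -0.39,  -0.53],[0.6,  -0.74,  -0.30],[-0.28,  -0.54,  0.79]]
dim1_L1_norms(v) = [0.26, 0.13, 0.27]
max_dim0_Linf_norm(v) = 0.19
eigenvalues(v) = [(0.18+0j), (-0.01+0.1j), (-0.01-0.1j)]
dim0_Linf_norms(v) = [0.19, 0.14, 0.09]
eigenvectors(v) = [[(0.99+0j), (0.21+0.1j), 0.21-0.10j], [-0.09+0.00j, 0.28+0.52j, 0.28-0.52j], [-0.14+0.00j, -0.77+0.00j, (-0.77-0j)]]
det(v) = 0.00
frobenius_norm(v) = 0.28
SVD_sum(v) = [[0.13, 0.07, 0.1], [0.05, 0.03, 0.03], [-0.10, -0.05, -0.07]] + [[0.06,-0.07,-0.03],[-0.03,0.04,0.02],[0.06,-0.07,-0.03]] + [[-0.0, -0.0, 0.00], [-0.01, -0.03, 0.04], [-0.01, -0.01, 0.02]]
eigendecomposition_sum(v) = [[(0.18+0j), -0.04+0.00j, (0.04+0j)], [(-0.02+0j), -0j, -0.00+0.00j], [-0.03+0.00j, 0.01-0.00j, -0.01+0.00j]] + [[0j, 0.02+0.01j, (0.02-0.01j)], [(0.01+0.01j), (0.02+0.05j), 0.05+0.01j], [-0.01+0.01j, (-0.07-0.01j), -0.04+0.05j]] + [[-0j, (0.02-0.01j), 0.02+0.01j], [(0.01-0.01j), (0.02-0.05j), (0.05-0.01j)], [-0.01-0.01j, -0.07+0.01j, (-0.04-0.05j)]]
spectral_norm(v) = 0.23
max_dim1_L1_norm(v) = 0.27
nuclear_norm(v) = 0.44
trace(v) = 0.15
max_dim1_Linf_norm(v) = 0.19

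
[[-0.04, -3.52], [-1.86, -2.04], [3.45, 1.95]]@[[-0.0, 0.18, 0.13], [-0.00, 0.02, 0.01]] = [[0.0, -0.08, -0.04], [0.0, -0.38, -0.26], [0.00, 0.66, 0.47]]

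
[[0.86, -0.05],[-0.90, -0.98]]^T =[[0.86,-0.9], [-0.05,-0.98]]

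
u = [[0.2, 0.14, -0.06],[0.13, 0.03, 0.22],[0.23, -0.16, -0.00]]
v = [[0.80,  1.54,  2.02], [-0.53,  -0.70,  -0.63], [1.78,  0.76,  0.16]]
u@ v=[[-0.02, 0.16, 0.31], [0.48, 0.35, 0.28], [0.27, 0.47, 0.57]]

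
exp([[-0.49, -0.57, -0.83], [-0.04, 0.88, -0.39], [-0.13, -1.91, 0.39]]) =[[0.66, 0.28, -0.82], [-0.02, 3.23, -0.83], [-0.1, -4.11, 2.22]]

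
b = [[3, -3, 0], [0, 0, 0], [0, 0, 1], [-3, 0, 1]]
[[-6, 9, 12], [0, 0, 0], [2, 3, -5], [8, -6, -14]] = b@[[-2, 3, 3], [0, 0, -1], [2, 3, -5]]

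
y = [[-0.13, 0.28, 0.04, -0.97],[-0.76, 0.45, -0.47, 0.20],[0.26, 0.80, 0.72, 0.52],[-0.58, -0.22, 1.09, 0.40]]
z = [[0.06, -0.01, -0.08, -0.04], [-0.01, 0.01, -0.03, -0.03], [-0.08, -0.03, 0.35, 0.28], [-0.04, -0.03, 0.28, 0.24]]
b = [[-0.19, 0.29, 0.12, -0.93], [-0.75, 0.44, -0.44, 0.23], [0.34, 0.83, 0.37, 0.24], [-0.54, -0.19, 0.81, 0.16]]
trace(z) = 0.66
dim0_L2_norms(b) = [1.0, 1.0, 1.0, 1.0]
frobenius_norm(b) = 2.00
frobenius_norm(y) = 2.30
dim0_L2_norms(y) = [1.0, 0.98, 1.39, 1.19]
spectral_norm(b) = 1.01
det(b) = -1.01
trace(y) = 1.44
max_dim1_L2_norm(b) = 1.0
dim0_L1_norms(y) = [1.73, 1.75, 2.32, 2.09]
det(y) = -1.46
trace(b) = 0.78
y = b + z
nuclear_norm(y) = 4.49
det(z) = -0.00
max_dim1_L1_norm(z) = 0.74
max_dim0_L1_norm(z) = 0.74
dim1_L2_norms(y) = [1.02, 1.02, 1.22, 1.32]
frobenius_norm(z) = 0.60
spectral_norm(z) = 0.60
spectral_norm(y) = 1.56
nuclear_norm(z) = 0.66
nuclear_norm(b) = 4.01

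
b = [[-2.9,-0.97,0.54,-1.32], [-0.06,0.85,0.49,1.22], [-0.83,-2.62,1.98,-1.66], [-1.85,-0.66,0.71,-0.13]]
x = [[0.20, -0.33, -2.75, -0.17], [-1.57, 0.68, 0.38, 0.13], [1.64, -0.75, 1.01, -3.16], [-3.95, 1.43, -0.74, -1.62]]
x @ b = [[2.04, 6.84, -5.62, 3.92],  [3.96, 1.02, 0.33, 2.25],  [0.3, -2.79, 0.27, -4.35],  [14.98, 8.06, -4.05, 8.4]]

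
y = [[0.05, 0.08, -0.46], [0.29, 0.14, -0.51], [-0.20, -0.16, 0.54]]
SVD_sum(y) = [[0.16, 0.11, -0.41], [0.2, 0.14, -0.54], [-0.2, -0.14, 0.54]] + [[-0.11, -0.02, -0.05], [0.08, 0.01, 0.03], [0.0, 0.0, 0.00]] + [[0.0, -0.01, -0.0], [0.0, -0.01, -0.0], [0.00, -0.02, -0.0]]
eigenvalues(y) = [(0.84+0j), (-0.05+0.04j), (-0.05-0.04j)]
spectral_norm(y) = 0.96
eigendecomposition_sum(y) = [[0.13+0.00j, (0.1+0j), -0.38+0.00j],[(0.2+0j), 0.15+0.00j, -0.56+0.00j],[-0.20+0.00j, -0.15+0.00j, (0.55+0j)]] + [[(-0.04-0.01j), -0.01-0.02j, (-0.04-0.03j)], [0.05+0.05j, (-0.01+0.04j), 0.03+0.07j], [(-0+0.01j), -0.01+0.00j, (-0.01+0.01j)]] + [[(-0.04+0.01j), -0.01+0.02j, -0.04+0.03j],[0.05-0.05j, (-0.01-0.04j), (0.03-0.07j)],[-0.00-0.01j, (-0.01-0j), -0.01-0.01j]]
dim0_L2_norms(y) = [0.36, 0.23, 0.87]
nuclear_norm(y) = 1.13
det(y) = 0.00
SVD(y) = [[-0.47, 0.79, 0.38], [-0.62, -0.61, 0.49], [0.62, -0.00, 0.78]] @ diag([0.9584484197893354, 0.14889277845674007, 0.026600133961277226]) @ [[-0.34, -0.23, 0.91], [-0.91, -0.14, -0.38], [0.22, -0.96, -0.17]]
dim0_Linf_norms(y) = [0.29, 0.16, 0.54]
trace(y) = 0.73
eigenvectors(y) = [[(0.43+0j), (0.44-0.3j), (0.44+0.3j)], [0.64+0.00j, -0.84+0.00j, -0.84-0.00j], [-0.63+0.00j, -0.07-0.11j, (-0.07+0.11j)]]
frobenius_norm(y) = 0.97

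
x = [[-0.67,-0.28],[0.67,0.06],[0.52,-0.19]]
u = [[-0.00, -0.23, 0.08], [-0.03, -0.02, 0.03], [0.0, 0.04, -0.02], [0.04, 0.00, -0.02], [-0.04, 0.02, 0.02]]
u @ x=[[-0.11, -0.03], [0.02, 0.00], [0.02, 0.01], [-0.04, -0.01], [0.05, 0.01]]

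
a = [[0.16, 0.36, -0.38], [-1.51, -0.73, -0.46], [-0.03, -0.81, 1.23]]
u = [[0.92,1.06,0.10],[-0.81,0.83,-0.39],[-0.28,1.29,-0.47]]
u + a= [[1.08, 1.42, -0.28], [-2.32, 0.10, -0.85], [-0.31, 0.48, 0.76]]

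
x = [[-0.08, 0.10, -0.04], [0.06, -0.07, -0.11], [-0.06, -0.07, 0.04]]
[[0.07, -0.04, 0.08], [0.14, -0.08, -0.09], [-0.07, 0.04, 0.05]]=x @ [[-0.01, 0.02, -0.86], [0.18, -0.11, 0.19], [-1.36, 0.80, 0.21]]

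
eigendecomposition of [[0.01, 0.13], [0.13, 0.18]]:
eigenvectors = [[-0.88, -0.48], [0.48, -0.88]]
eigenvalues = [-0.06, 0.25]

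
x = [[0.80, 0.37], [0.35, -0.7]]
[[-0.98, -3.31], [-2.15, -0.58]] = x @ [[-2.15, -3.67], [1.99, -1.01]]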